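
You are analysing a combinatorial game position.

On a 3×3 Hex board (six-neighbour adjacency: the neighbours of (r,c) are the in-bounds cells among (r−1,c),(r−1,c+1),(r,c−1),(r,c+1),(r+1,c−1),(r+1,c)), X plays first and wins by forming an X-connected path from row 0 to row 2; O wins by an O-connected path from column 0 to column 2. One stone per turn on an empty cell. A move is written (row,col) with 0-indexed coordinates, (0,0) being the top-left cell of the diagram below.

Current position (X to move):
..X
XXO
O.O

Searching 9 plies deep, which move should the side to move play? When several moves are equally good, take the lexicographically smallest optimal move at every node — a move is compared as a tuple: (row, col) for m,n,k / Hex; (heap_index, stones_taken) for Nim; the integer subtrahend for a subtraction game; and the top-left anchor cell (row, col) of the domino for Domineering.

ply 1, X at ..X/XXO/O.O | (0,0)=-1→X.X/XXO/O.O; (0,1)=-1→.XX/XXO/O.O; (2,1)=+1→..X/XXO/OXO*
ply 2: ..X/XXO/OXO is terminal -1 (O); from ..X/XXO/O.O depth 9

X's best at [..X/XXO/O.O]: (2,1)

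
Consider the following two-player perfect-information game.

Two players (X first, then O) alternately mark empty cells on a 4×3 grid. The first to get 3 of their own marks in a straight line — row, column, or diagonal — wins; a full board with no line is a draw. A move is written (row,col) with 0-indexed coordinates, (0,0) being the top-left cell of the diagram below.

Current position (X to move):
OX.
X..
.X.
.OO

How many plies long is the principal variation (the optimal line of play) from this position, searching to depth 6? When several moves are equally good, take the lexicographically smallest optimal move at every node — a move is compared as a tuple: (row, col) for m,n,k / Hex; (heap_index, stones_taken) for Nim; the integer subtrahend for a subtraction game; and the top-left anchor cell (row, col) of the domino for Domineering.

PV length from [OX./X../.X./.OO]: 1 ply

ply 1, X at OX./X../.X./.OO | (0,2)=-1→OXX/X../.X./.OO; (1,1)=+1→OX./XX./.X./.OO*; (1,2)=-1→OX./X.X/.X./.OO; (2,0)=-1→OX./X../XX./.OO; (2,2)=-1→OX./X../.XX/.OO; (3,0)=+1→OX./X../.X./XOO
ply 2: OX./XX./.X./.OO is terminal -1 (O); from OX./X../.X./.OO depth 6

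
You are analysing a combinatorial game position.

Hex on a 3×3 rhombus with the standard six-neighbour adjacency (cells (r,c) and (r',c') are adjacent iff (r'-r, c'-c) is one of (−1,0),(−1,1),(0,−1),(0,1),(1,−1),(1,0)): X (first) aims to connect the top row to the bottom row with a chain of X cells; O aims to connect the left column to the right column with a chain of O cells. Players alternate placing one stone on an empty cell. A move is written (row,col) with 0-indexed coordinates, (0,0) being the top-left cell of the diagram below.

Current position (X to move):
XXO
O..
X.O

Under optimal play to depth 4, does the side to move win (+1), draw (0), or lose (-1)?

value(XXO/O../X.O, X) = +1

ply 1, X at XXO/O../X.O | (1,1)=+1→XXO/OX./X.O*; (1,2)=-1→XXO/O.X/X.O; (2,1)=-1→XXO/O../XXO
ply 2: XXO/OX./X.O is terminal -1 (O); from XXO/O../X.O depth 4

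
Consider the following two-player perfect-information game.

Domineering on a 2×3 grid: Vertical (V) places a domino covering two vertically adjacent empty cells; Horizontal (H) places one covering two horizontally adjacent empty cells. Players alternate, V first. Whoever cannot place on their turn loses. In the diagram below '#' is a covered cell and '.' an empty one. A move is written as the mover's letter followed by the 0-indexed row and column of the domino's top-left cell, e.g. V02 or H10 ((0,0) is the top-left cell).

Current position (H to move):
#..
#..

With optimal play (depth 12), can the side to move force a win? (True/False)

H winning at [#../#..]: True

[#../#..] H move#1: H01:+1/###/#..*, H11:+1/#../###
[###/#..] end (terminal -1, V#2); searched #../#.. to 12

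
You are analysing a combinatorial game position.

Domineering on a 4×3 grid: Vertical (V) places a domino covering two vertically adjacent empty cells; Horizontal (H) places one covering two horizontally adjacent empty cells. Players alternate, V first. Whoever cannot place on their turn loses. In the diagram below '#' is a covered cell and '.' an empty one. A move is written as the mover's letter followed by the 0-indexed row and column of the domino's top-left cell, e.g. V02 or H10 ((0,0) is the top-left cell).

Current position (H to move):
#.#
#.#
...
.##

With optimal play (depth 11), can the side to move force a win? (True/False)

H winning at [#.#/#.#/.../.##]: False

ply 1, H at #.#/#.#/.../.## | H20=-1→#.#/#.#/##./.##*; H21=-1→#.#/#.#/.##/.##
ply 2, V at #.#/#.#/##./.## | V01=+1→###/###/##./.##*
ply 3: ###/###/##./.## is terminal -1 (H); from #.#/#.#/.../.## depth 11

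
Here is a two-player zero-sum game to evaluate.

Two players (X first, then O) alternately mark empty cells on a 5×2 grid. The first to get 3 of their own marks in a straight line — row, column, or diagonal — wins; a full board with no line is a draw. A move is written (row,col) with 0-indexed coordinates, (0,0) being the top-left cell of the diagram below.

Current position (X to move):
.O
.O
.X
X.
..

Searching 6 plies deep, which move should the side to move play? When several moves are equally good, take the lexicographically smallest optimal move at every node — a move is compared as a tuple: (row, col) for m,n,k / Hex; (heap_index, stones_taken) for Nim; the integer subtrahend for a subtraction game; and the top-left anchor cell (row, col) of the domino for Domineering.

[.O/.O/.X/X./..] X move#1: (0,0):+0/XO/.O/.X/X./.., (1,0):+0/.O/XO/.X/X./.., (2,0):+1/.O/.O/XX/X./..*, (3,1):+1/.O/.O/.X/XX/.., (4,0):+0/.O/.O/.X/X./X., (4,1):+1/.O/.O/.X/X./.X
[.O/.O/XX/X./..] O move#2: (0,0):-1/OO/.O/XX/X./..*, (1,0):-1/.O/OO/XX/X./.., (3,1):-1/.O/.O/XX/XO/.., (4,0):-1/.O/.O/XX/X./O., (4,1):-1/.O/.O/XX/X./.O
[OO/.O/XX/X./..] X move#3: (1,0):+1/OO/XO/XX/X./..*, (3,1):+1/OO/.O/XX/XX/.., (4,0):+1/OO/.O/XX/X./X., (4,1):+1/OO/.O/XX/X./.X
[OO/XO/XX/X./..] end (terminal -1, O#4); searched .O/.O/.X/X./.. to 6

X's best at [.O/.O/.X/X./..]: (2,0)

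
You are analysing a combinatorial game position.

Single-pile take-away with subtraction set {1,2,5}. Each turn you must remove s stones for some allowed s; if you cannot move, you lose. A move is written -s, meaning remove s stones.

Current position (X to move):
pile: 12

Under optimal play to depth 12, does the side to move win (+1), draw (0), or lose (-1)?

[12] X move#1: -1:-1/11*, -2:-1/10, -5:-1/7
[11] O move#2: -1:-1/10, -2:+1/9*, -5:+1/6
[9] X move#3: -1:-1/8*, -2:-1/7, -5:-1/4
[8] O move#4: -1:-1/7, -2:+1/6*, -5:+1/3
[6] X move#5: -1:-1/5*, -2:-1/4, -5:-1/1
[5] O move#6: -1:-1/4, -2:+1/3*, -5:+1/0
[3] X move#7: -1:-1/2*, -2:-1/1
[2] O move#8: -1:-1/1, -2:+1/0*
[0] end (terminal -1, X#9); searched 12 to 12

value(12, X) = -1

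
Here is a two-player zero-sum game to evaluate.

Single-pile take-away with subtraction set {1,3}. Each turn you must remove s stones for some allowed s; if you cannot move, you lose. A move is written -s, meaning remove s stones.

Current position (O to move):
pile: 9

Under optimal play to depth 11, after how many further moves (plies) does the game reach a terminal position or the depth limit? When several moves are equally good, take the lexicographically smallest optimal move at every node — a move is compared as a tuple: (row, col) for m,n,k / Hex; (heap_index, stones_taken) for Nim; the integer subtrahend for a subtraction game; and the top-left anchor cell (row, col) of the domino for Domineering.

[9] O move#1: -1:+1/8*, -3:+1/6
[8] X move#2: -1:-1/7*, -3:-1/5
[7] O move#3: -1:+1/6*, -3:+1/4
[6] X move#4: -1:-1/5*, -3:-1/3
[5] O move#5: -1:+1/4*, -3:+1/2
[4] X move#6: -1:-1/3*, -3:-1/1
[3] O move#7: -1:+1/2*, -3:+1/0
[2] X move#8: -1:-1/1*
[1] O move#9: -1:+1/0*
[0] end (terminal -1, X#10); searched 9 to 11

PV length from [9]: 9 plies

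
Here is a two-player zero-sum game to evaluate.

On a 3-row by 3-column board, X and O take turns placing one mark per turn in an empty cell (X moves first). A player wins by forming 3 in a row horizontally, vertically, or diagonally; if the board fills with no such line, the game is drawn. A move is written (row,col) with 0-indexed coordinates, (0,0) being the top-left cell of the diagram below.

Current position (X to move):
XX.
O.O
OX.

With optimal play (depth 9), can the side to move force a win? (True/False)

[XX./O.O/OX.] X move#1: (0,2):+1/XXX/O.O/OX.*, (1,1):+1/XX./OXO/OX., (2,2):-1/XX./O.O/OXX
[XXX/O.O/OX.] end (terminal -1, O#2); searched XX./O.O/OX. to 9

X winning at [XX./O.O/OX.]: True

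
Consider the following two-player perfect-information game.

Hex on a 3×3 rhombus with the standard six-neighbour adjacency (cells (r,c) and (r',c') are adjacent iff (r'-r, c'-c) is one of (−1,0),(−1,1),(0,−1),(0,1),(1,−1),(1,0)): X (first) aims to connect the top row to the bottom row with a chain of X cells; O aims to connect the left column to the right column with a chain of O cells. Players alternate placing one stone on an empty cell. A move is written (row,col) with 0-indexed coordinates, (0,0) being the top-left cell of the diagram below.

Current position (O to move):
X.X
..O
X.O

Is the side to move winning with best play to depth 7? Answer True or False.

ply 1, O at X.X/..O/X.O | (0,1)=-1→XOX/..O/X.O*; (1,0)=-1→X.X/O.O/X.O; (1,1)=-1→X.X/.OO/X.O; (2,1)=-1→X.X/..O/XOO
ply 2, X at XOX/..O/X.O | (1,0)=+1→XOX/X.O/X.O*; (1,1)=+1→XOX/.XO/X.O; (2,1)=+1→XOX/..O/XXO
ply 3: XOX/X.O/X.O is terminal -1 (O); from X.X/..O/X.O depth 7

O winning at [X.X/..O/X.O]: False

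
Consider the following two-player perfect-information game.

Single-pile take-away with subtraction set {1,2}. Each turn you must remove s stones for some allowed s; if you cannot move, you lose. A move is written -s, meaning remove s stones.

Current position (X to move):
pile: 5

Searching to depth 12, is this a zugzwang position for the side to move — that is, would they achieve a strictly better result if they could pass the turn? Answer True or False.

zugzwang(5, X) = False

ply 1, X at 5 | -1=-1→4; -2=+1→3*
ply 2, O at 3 | -1=-1→2*; -2=-1→1
ply 3, X at 2 | -1=-1→1; -2=+1→0*
ply 4: 0 is terminal -1 (O); from 5 depth 12
suppose X passes — search the same position with O to move:
pass> ply 1, O at 5 | -1=-1→4; -2=+1→3*
pass> ply 2, X at 3 | -1=-1→2*; -2=-1→1
pass> ply 3, O at 2 | -1=-1→1; -2=+1→0*
pass> ply 4: 0 is terminal -1 (X); from 5 depth 12
for X: play +1, pass -1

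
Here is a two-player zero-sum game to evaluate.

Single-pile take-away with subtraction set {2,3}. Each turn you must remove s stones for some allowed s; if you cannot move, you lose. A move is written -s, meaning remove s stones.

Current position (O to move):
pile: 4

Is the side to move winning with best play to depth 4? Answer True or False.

ply 1, O at 4 | -2=-1→2; -3=+1→1*
ply 2: 1 is terminal -1 (X); from 4 depth 4

O winning at [4]: True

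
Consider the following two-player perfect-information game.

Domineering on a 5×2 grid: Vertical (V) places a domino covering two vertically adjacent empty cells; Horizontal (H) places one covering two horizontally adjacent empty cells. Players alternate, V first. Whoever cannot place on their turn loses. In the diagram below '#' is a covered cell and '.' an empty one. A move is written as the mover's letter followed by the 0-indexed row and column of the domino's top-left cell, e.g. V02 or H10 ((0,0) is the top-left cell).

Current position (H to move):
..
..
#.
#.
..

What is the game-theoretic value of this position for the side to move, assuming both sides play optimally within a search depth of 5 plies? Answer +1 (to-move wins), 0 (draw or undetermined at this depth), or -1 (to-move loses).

ply 1, H at ../../#./#./.. | H00=+1→##/../#./#./..*; H10=+1→../##/#./#./..; H40=-1→../../#./#./##
ply 2, V at ##/../#./#./.. | V11=-1→##/.#/##/#./..*; V21=-1→##/../##/##/..; V31=-1→##/../#./##/.#
ply 3, H at ##/.#/##/#./.. | H40=+1→##/.#/##/#./##*
ply 4: ##/.#/##/#./## is terminal -1 (V); from ../../#./#./.. depth 5

value(../../#./#./.., H) = +1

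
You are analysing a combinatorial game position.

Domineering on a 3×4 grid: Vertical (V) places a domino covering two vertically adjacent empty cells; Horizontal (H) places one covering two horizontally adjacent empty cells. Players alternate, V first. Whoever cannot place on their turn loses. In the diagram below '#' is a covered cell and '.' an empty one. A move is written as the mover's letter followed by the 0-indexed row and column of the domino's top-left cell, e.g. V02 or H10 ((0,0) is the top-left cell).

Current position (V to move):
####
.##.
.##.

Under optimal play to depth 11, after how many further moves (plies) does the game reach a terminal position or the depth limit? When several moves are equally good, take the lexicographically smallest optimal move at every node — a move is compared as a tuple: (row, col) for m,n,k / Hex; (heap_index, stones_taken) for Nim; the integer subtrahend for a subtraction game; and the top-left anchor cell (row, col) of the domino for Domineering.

ply 1, V at ####/.##./.##. | V10=+1→####/###./###.*; V13=+1→####/.###/.###
ply 2: ####/###./###. is terminal -1 (H); from ####/.##./.##. depth 11

PV length from [####/.##./.##.]: 1 ply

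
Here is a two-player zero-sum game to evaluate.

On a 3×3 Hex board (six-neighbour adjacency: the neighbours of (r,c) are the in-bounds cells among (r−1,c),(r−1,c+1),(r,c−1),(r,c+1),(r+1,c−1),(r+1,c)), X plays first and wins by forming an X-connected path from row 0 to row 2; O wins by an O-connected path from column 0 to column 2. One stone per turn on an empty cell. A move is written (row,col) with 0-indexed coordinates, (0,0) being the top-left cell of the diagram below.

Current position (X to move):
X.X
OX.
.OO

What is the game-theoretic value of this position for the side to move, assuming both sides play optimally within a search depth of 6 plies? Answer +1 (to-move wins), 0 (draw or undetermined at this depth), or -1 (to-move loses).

value(X.X/OX./.OO, X) = +1

[X.X/OX./.OO] X move#1: (0,1):-1/XXX/OX./.OO, (1,2):-1/X.X/OXX/.OO, (2,0):+1/X.X/OX./XOO*
[X.X/OX./XOO] end (terminal -1, O#2); searched X.X/OX./.OO to 6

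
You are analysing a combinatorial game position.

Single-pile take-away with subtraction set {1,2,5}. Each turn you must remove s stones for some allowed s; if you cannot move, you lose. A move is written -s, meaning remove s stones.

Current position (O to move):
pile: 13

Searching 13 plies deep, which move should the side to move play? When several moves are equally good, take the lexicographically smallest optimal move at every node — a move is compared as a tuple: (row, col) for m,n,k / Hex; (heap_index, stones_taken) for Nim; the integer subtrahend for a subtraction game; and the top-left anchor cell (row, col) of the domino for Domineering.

O's best at [13]: -1

ply 1, O at 13 | -1=+1→12*; -2=-1→11; -5=-1→8
ply 2, X at 12 | -1=-1→11*; -2=-1→10; -5=-1→7
ply 3, O at 11 | -1=-1→10; -2=+1→9*; -5=+1→6
ply 4, X at 9 | -1=-1→8*; -2=-1→7; -5=-1→4
ply 5, O at 8 | -1=-1→7; -2=+1→6*; -5=+1→3
ply 6, X at 6 | -1=-1→5*; -2=-1→4; -5=-1→1
ply 7, O at 5 | -1=-1→4; -2=+1→3*; -5=+1→0
ply 8, X at 3 | -1=-1→2*; -2=-1→1
ply 9, O at 2 | -1=-1→1; -2=+1→0*
ply 10: 0 is terminal -1 (X); from 13 depth 13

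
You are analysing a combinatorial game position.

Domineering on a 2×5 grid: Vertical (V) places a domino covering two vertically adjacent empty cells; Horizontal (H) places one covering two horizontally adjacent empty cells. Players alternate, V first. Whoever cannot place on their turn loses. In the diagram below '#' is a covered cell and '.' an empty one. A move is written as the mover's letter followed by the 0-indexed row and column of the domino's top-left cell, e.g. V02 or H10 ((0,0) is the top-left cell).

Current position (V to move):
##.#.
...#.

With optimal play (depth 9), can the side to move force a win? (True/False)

p1 V@[##.#./...#.]: V02[####./..##.]+1* V04[##.##/...##]-1
p2 H@[####./..##.]: H10[####./####.]-1*
p3 V@[####./####.]: V04[#####/#####]+1*
p4 H@[#####/#####] terminal -1; root [##.#./...#.] d9

V winning at [##.#./...#.]: True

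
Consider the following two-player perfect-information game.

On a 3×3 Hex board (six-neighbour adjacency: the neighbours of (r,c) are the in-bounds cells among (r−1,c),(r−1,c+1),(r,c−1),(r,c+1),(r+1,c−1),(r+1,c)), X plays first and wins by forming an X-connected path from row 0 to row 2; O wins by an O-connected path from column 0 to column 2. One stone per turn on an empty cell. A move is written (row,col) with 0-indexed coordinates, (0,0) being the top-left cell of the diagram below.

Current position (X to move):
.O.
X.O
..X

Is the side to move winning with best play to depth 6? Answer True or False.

p1 X@[.O./X.O/..X]: (0,0)[XO./X.O/..X]-1 (0,2)[.OX/X.O/..X]-1 (1,1)[.O./XXO/..X]+1* (2,0)[.O./X.O/X.X]-1 (2,1)[.O./X.O/.XX]-1
p2 O@[.O./XXO/..X]: (0,0)[OO./XXO/..X]-1* (0,2)[.OO/XXO/..X]-1 (2,0)[.O./XXO/O.X]-1 (2,1)[.O./XXO/.OX]-1
p3 X@[OO./XXO/..X]: (0,2)[OOX/XXO/..X]+1* (2,0)[OO./XXO/X.X]-1 (2,1)[OO./XXO/.XX]-1
p4 O@[OOX/XXO/..X]: (2,0)[OOX/XXO/O.X]-1* (2,1)[OOX/XXO/.OX]-1
p5 X@[OOX/XXO/O.X]: (2,1)[OOX/XXO/OXX]+1*
p6 O@[OOX/XXO/OXX] terminal -1; root [.O./X.O/..X] d6

X winning at [.O./X.O/..X]: True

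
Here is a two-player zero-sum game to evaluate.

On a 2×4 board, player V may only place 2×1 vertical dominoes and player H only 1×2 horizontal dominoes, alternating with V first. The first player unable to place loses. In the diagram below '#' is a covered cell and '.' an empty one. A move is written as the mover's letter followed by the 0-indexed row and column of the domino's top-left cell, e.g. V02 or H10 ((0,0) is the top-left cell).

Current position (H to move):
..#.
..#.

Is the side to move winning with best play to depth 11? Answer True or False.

[..#./..#.] H move#1: H00:+1/###./..#.*, H10:+1/..#./###.
[###./..#.] V move#2: V03:-1/####/..##*
[####/..##] H move#3: H10:+1/####/####*
[####/####] end (terminal -1, V#4); searched ..#./..#. to 11

H winning at [..#./..#.]: True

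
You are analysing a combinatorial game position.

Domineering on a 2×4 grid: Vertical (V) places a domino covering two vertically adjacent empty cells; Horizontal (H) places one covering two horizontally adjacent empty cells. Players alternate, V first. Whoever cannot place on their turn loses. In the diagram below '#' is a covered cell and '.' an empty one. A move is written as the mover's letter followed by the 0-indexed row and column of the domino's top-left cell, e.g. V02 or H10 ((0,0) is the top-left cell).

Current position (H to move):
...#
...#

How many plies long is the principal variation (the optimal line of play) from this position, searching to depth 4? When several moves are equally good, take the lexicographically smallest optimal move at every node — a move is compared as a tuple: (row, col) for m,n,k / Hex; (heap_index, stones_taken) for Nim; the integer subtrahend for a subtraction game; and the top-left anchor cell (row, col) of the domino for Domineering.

PV length from [...#/...#]: 3 plies

ply 1, H at ...#/...# | H00=+1→##.#/...#*; H01=+1→.###/...#; H10=+1→...#/##.#; H11=+1→...#/.###
ply 2, V at ##.#/...# | V02=-1→####/..##*
ply 3, H at ####/..## | H10=+1→####/####*
ply 4: ####/#### is terminal -1 (V); from ...#/...# depth 4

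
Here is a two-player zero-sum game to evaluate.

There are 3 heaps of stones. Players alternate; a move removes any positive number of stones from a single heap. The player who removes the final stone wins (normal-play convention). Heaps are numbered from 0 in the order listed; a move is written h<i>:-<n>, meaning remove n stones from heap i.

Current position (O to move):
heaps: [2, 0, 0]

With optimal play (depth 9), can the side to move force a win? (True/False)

O winning at [(2,0,0)]: True

ply 1, O at (2,0,0) | h0:-1=-1→(1,0,0); h0:-2=+1→(0,0,0)*
ply 2: (0,0,0) is terminal -1 (X); from (2,0,0) depth 9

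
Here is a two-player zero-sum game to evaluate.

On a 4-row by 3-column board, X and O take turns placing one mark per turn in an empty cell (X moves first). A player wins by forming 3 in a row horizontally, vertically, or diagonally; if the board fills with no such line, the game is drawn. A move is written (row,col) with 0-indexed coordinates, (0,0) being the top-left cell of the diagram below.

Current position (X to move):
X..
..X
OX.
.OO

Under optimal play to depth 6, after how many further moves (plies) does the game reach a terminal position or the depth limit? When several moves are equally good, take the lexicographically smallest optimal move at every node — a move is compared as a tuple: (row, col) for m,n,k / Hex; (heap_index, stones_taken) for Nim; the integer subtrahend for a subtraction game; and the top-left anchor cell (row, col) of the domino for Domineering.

PV length from [X../..X/OX./.OO]: 1 ply

[X../..X/OX./.OO] X move#1: (0,1):-1/XX./..X/OX./.OO, (0,2):-1/X.X/..X/OX./.OO, (1,0):-1/X../X.X/OX./.OO, (1,1):-1/X../.XX/OX./.OO, (2,2):-1/X../..X/OXX/.OO, (3,0):+1/X../..X/OX./XOO*
[X../..X/OX./XOO] end (terminal -1, O#2); searched X../..X/OX./.OO to 6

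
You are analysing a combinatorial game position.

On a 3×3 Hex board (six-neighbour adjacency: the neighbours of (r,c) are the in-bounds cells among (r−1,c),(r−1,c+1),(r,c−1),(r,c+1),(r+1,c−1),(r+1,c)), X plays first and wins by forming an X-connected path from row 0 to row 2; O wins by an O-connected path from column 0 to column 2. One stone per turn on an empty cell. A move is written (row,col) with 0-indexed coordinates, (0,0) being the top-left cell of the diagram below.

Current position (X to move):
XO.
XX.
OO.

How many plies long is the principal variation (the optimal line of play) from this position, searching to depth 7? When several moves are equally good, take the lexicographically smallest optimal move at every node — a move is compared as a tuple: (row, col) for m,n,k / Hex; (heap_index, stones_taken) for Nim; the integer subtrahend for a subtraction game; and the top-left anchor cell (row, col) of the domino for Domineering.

PV length from [XO./XX./OO.]: 2 plies

p1 X@[XO./XX./OO.]: (0,2)[XOX/XX./OO.]-1* (1,2)[XO./XXX/OO.]-1 (2,2)[XO./XX./OOX]-1
p2 O@[XOX/XX./OO.]: (1,2)[XOX/XXO/OO.]+1* (2,2)[XOX/XX./OOO]+1
p3 X@[XOX/XXO/OO.] terminal -1; root [XO./XX./OO.] d7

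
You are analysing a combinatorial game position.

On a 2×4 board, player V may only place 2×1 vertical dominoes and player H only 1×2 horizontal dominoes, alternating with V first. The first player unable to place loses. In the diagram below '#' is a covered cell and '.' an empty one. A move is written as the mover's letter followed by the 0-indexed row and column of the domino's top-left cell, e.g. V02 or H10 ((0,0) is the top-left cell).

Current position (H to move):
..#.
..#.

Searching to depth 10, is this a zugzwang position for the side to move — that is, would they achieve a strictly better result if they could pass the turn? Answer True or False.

zugzwang(..#./..#., H) = False

ply 1, H at ..#./..#. | H00=+1→###./..#.*; H10=+1→..#./###.
ply 2, V at ###./..#. | V03=-1→####/..##*
ply 3, H at ####/..## | H10=+1→####/####*
ply 4: ####/#### is terminal -1 (V); from ..#./..#. depth 10
if H skipped the turn, V would face:
~ ply 1, V at ..#./..#. | V00=+1→#.#./#.#.*; V01=+1→.##./.##.; V03=-1→..##/..##
~ ply 2: #.#./#.#. is terminal -1 (H); from ..#./..#. depth 10
compare (H): move=+1 vs pass=-1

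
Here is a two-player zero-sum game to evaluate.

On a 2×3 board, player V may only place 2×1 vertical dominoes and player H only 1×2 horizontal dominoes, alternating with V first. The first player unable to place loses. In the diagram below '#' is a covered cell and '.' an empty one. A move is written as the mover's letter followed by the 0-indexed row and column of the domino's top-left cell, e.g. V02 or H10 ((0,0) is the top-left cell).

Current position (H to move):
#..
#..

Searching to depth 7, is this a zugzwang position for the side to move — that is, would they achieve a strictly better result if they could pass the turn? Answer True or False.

zugzwang(#../#.., H) = False

p1 H@[#../#..]: H01[###/#..]+1* H11[#../###]+1
p2 V@[###/#..] terminal -1; root [#../#..] d7
suppose H passes — search the same position with V to move:
pass> p1 V@[#../#..]: V01[##./##.]+1* V02[#.#/#.#]+1
pass> p2 H@[##./##.] terminal -1; root [#../#..] d7
for H: play +1, pass -1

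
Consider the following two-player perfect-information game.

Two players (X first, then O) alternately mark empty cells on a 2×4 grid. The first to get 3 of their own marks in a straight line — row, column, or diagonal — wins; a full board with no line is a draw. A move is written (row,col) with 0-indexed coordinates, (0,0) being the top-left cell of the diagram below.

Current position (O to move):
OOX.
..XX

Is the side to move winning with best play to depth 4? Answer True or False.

O winning at [OOX./..XX]: False

p1 O@[OOX./..XX]: (0,3)[OOXO/..XX]-1 (1,0)[OOX./O.XX]-1 (1,1)[OOX./.OXX]+0*
p2 X@[OOX./.OXX]: (0,3)[OOXX/.OXX]+0* (1,0)[OOX./XOXX]+0
p3 O@[OOXX/.OXX]: (1,0)[OOXX/OOXX]+0*
p4 X@[OOXX/OOXX] terminal +0; root [OOX./..XX] d4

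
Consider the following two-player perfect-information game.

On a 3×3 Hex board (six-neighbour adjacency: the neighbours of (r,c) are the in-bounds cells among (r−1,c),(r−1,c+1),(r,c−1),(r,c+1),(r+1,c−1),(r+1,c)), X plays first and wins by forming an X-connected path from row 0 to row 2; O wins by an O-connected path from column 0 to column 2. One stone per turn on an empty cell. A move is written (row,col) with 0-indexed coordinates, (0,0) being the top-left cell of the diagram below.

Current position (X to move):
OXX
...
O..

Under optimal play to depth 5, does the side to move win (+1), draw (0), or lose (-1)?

value(OXX/.../O.., X) = +1

[OXX/.../O..] X move#1: (1,0):-1/OXX/X../O.., (1,1):-1/OXX/.X./O.., (1,2):+1/OXX/..X/O..*, (2,1):+1/OXX/.../OX., (2,2):-1/OXX/.../O.X
[OXX/..X/O..] O move#2: (1,0):-1/OXX/O.X/O..*, (1,1):-1/OXX/.OX/O.., (2,1):-1/OXX/..X/OO., (2,2):-1/OXX/..X/O.O
[OXX/O.X/O..] X move#3: (1,1):+1/OXX/OXX/O..*, (2,1):+1/OXX/O.X/OX., (2,2):+1/OXX/O.X/O.X
[OXX/OXX/O..] O move#4: (2,1):-1/OXX/OXX/OO.*, (2,2):-1/OXX/OXX/O.O
[OXX/OXX/OO.] X move#5: (2,2):+1/OXX/OXX/OOX*
[OXX/OXX/OOX] end (terminal -1, O#6); searched OXX/.../O.. to 5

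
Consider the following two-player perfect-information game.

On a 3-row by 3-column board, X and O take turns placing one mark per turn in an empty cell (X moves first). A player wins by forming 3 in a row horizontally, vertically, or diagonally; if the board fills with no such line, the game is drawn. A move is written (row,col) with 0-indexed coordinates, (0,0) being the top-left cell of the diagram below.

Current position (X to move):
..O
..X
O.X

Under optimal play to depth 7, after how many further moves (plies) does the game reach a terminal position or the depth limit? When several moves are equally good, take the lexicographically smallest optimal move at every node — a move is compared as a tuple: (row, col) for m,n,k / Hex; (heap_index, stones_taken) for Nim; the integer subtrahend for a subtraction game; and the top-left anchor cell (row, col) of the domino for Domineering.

PV length from [..O/..X/O.X]: 3 plies

[..O/..X/O.X] X move#1: (0,0):-1/X.O/..X/O.X, (0,1):-1/.XO/..X/O.X, (1,0):-1/..O/X.X/O.X, (1,1):+1/..O/.XX/O.X*, (2,1):-1/..O/..X/OXX
[..O/.XX/O.X] O move#2: (0,0):-1/O.O/.XX/O.X*, (0,1):-1/.OO/.XX/O.X, (1,0):-1/..O/OXX/O.X, (2,1):-1/..O/.XX/OOX
[O.O/.XX/O.X] X move#3: (0,1):-1/OXO/.XX/O.X, (1,0):+1/O.O/XXX/O.X*, (2,1):-1/O.O/.XX/OXX
[O.O/XXX/O.X] end (terminal -1, O#4); searched ..O/..X/O.X to 7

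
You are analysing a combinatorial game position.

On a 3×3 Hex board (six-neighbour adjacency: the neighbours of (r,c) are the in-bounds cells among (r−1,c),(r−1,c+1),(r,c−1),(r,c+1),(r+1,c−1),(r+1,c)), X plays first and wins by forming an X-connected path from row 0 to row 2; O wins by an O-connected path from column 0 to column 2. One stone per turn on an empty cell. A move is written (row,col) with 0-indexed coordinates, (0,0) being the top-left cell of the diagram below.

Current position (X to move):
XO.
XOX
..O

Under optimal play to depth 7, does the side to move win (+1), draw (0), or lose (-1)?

p1 X@[XO./XOX/..O]: (0,2)[XOX/XOX/..O]+1* (2,0)[XO./XOX/X.O]+1 (2,1)[XO./XOX/.XO]+1
p2 O@[XOX/XOX/..O]: (2,0)[XOX/XOX/O.O]-1* (2,1)[XOX/XOX/.OO]-1
p3 X@[XOX/XOX/O.O]: (2,1)[XOX/XOX/OXO]+1*
p4 O@[XOX/XOX/OXO] terminal -1; root [XO./XOX/..O] d7

value(XO./XOX/..O, X) = +1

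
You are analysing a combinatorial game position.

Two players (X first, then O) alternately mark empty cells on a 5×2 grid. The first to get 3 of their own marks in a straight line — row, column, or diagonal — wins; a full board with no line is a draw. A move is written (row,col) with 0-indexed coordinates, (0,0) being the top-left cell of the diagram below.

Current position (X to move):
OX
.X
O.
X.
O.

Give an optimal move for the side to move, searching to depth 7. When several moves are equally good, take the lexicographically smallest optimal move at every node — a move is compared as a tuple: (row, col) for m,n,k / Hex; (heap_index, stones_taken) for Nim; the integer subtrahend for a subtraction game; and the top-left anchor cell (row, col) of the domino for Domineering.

[OX/.X/O./X./O.] X move#1: (1,0):+0/OX/XX/O./X./O., (2,1):+1/OX/.X/OX/X./O.*, (3,1):-1/OX/.X/O./XX/O., (4,1):-1/OX/.X/O./X./OX
[OX/.X/OX/X./O.] end (terminal -1, O#2); searched OX/.X/O./X./O. to 7

X's best at [OX/.X/O./X./O.]: (2,1)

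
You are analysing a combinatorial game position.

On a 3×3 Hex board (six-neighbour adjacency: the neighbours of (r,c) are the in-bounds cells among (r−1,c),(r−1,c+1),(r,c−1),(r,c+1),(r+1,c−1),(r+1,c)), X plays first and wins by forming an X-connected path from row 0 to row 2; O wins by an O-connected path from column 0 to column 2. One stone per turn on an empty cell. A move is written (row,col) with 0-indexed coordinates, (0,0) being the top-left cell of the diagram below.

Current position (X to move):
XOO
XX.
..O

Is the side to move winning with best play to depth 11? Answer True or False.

X winning at [XOO/XX./..O]: True

ply 1, X at XOO/XX./..O | (1,2)=+1→XOO/XXX/..O*; (2,0)=+1→XOO/XX./X.O; (2,1)=+1→XOO/XX./.XO
ply 2, O at XOO/XXX/..O | (2,0)=-1→XOO/XXX/O.O*; (2,1)=-1→XOO/XXX/.OO
ply 3, X at XOO/XXX/O.O | (2,1)=+1→XOO/XXX/OXO*
ply 4: XOO/XXX/OXO is terminal -1 (O); from XOO/XX./..O depth 11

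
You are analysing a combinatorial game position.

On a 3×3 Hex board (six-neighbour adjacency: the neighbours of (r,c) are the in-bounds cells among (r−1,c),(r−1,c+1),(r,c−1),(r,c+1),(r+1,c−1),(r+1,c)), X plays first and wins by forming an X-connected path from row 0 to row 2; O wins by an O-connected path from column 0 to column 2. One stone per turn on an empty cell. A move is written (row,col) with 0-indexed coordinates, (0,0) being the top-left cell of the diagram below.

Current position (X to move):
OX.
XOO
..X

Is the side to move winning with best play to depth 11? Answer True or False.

X winning at [OX./XOO/..X]: True

ply 1, X at OX./XOO/..X | (0,2)=-1→OXX/XOO/..X; (2,0)=+1→OX./XOO/X.X*; (2,1)=-1→OX./XOO/.XX
ply 2: OX./XOO/X.X is terminal -1 (O); from OX./XOO/..X depth 11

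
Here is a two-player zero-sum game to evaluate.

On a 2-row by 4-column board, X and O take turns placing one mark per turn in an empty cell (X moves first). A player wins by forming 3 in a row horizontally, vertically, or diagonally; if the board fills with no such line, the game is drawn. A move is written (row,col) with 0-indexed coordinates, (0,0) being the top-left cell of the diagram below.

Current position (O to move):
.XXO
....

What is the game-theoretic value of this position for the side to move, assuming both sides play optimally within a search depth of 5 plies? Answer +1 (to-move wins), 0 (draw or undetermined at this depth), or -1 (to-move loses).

[.XXO/....] O move#1: (0,0):+0/OXXO/....*, (1,0):-1/.XXO/O..., (1,1):-1/.XXO/.O.., (1,2):-1/.XXO/..O., (1,3):-1/.XXO/...O
[OXXO/....] X move#2: (1,0):+0/OXXO/X...*, (1,1):+0/OXXO/.X.., (1,2):+0/OXXO/..X., (1,3):+0/OXXO/...X
[OXXO/X...] O move#3: (1,1):+0/OXXO/XO..*, (1,2):+0/OXXO/X.O., (1,3):+0/OXXO/X..O
[OXXO/XO..] X move#4: (1,2):+0/OXXO/XOX.*, (1,3):+0/OXXO/XO.X
[OXXO/XOX.] O move#5: (1,3):+0/OXXO/XOXO*
[OXXO/XOXO] end (terminal +0, X#6); searched .XXO/.... to 5

value(.XXO/...., O) = 0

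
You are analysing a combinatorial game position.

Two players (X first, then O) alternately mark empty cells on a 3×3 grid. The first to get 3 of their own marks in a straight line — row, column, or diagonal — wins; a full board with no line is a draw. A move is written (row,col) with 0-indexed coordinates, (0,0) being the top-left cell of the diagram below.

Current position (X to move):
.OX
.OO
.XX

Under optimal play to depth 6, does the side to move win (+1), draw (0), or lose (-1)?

p1 X@[.OX/.OO/.XX]: (0,0)[XOX/.OO/.XX]-1 (1,0)[.OX/XOO/.XX]+0 (2,0)[.OX/.OO/XXX]+1*
p2 O@[.OX/.OO/XXX] terminal -1; root [.OX/.OO/.XX] d6

value(.OX/.OO/.XX, X) = +1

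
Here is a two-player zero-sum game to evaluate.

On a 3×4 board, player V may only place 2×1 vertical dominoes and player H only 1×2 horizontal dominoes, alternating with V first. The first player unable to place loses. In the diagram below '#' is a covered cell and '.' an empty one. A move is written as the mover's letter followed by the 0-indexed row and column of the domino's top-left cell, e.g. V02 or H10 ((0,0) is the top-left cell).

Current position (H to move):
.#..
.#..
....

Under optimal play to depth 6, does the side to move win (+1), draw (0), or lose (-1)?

value(.#../.#../...., H) = +1

p1 H@[.#../.#../....]: H02[.###/.#../....]-1 H12[.#../.###/....]+1* H20[.#../.#../##..]-1 H21[.#../.#../.##.]-1 H22[.#../.#../..##]-1
p2 V@[.#../.###/....]: V00[##../####/....]-1* V10[.#../####/#...]-1
p3 H@[##../####/....]: H02[####/####/....]+1* H20[##../####/##..]+1 H21[##../####/.##.]+1 H22[##../####/..##]+1
p4 V@[####/####/....] terminal -1; root [.#../.#../....] d6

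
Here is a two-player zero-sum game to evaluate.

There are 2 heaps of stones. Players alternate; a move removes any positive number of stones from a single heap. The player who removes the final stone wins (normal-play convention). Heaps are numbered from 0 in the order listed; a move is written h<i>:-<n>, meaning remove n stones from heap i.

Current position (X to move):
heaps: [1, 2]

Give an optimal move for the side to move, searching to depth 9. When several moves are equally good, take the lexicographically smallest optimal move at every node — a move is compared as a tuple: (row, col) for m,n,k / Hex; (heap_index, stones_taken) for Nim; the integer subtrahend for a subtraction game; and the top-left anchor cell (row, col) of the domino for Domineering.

X's best at [(1,2)]: h1:-1

[(1,2)] X move#1: h0:-1:-1/(0,2), h1:-1:+1/(1,1)*, h1:-2:-1/(1,0)
[(1,1)] O move#2: h0:-1:-1/(0,1)*, h1:-1:-1/(1,0)
[(0,1)] X move#3: h1:-1:+1/(0,0)*
[(0,0)] end (terminal -1, O#4); searched (1,2) to 9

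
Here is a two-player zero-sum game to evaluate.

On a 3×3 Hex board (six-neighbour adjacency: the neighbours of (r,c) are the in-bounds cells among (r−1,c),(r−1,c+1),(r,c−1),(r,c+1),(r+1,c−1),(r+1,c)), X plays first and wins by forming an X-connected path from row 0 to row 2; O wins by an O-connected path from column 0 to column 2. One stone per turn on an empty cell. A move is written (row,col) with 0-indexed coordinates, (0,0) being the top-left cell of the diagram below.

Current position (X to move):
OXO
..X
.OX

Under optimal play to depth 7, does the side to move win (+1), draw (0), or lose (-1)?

value(OXO/..X/.OX, X) = +1

[OXO/..X/.OX] X move#1: (1,0):+1/OXO/X.X/.OX*, (1,1):+1/OXO/.XX/.OX, (2,0):+1/OXO/..X/XOX
[OXO/X.X/.OX] O move#2: (1,1):-1/OXO/XOX/.OX*, (2,0):-1/OXO/X.X/OOX
[OXO/XOX/.OX] X move#3: (2,0):+1/OXO/XOX/XOX*
[OXO/XOX/XOX] end (terminal -1, O#4); searched OXO/..X/.OX to 7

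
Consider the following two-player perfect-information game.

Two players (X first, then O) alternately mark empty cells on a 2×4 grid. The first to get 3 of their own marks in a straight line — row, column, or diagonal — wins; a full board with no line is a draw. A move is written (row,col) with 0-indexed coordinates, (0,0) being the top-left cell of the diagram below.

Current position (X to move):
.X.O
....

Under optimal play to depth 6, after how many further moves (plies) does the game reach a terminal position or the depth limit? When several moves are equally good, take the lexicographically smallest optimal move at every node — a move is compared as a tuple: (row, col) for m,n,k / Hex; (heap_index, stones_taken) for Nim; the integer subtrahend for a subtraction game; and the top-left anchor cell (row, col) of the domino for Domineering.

p1 X@[.X.O/....]: (0,0)[XX.O/....]+0* (0,2)[.XXO/....]+0 (1,0)[.X.O/X...]+0 (1,1)[.X.O/.X..]+0 (1,2)[.X.O/..X.]+0 (1,3)[.X.O/...X]+0
p2 O@[XX.O/....]: (0,2)[XXOO/....]+0* (1,0)[XX.O/O...]-1 (1,1)[XX.O/.O..]-1 (1,2)[XX.O/..O.]-1 (1,3)[XX.O/...O]-1
p3 X@[XXOO/....]: (1,0)[XXOO/X...]+0* (1,1)[XXOO/.X..]+0 (1,2)[XXOO/..X.]+0 (1,3)[XXOO/...X]+0
p4 O@[XXOO/X...]: (1,1)[XXOO/XO..]+0* (1,2)[XXOO/X.O.]+0 (1,3)[XXOO/X..O]+0
p5 X@[XXOO/XO..]: (1,2)[XXOO/XOX.]+0* (1,3)[XXOO/XO.X]+0
p6 O@[XXOO/XOX.]: (1,3)[XXOO/XOXO]+0*
p7 X@[XXOO/XOXO] terminal +0; root [.X.O/....] d6

PV length from [.X.O/....]: 6 plies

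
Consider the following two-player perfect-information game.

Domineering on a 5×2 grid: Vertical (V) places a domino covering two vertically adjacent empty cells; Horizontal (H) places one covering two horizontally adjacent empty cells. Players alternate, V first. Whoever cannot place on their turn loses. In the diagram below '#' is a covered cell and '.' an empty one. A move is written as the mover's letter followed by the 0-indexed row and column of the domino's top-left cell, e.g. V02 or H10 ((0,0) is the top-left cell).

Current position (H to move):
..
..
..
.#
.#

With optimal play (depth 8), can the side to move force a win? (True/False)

H winning at [../../../.#/.#]: True

p1 H@[../../../.#/.#]: H00[##/../../.#/.#]-1 H10[../##/../.#/.#]+1* H20[../../##/.#/.#]-1
p2 V@[../##/../.#/.#]: V20[../##/#./##/.#]-1* V30[../##/../##/##]-1
p3 H@[../##/#./##/.#]: H00[##/##/#./##/.#]+1*
p4 V@[##/##/#./##/.#] terminal -1; root [../../../.#/.#] d8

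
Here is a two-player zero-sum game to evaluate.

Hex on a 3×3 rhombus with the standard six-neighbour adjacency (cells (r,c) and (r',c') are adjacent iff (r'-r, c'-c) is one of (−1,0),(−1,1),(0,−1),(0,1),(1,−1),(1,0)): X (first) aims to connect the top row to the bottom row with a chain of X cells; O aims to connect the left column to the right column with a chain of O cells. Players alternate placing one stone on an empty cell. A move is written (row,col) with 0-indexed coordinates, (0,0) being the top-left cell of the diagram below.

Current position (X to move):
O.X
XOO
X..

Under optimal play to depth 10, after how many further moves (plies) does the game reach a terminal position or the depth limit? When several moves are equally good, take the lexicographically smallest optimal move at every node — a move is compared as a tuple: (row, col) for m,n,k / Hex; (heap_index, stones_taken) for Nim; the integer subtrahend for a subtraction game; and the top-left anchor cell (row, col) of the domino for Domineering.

[O.X/XOO/X..] X move#1: (0,1):+1/OXX/XOO/X..*, (2,1):-1/O.X/XOO/XX., (2,2):-1/O.X/XOO/X.X
[OXX/XOO/X..] end (terminal -1, O#2); searched O.X/XOO/X.. to 10

PV length from [O.X/XOO/X..]: 1 ply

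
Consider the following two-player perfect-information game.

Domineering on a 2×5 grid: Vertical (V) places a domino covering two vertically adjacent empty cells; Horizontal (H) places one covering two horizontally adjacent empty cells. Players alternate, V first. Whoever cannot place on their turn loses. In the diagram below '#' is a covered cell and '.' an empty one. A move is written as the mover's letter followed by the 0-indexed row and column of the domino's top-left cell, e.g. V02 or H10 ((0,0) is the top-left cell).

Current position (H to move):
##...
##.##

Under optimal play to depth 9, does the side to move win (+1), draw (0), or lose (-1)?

ply 1, H at ##.../##.## | H02=+1→####./##.##*; H03=-1→##.##/##.##
ply 2: ####./##.## is terminal -1 (V); from ##.../##.## depth 9

value(##.../##.##, H) = +1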